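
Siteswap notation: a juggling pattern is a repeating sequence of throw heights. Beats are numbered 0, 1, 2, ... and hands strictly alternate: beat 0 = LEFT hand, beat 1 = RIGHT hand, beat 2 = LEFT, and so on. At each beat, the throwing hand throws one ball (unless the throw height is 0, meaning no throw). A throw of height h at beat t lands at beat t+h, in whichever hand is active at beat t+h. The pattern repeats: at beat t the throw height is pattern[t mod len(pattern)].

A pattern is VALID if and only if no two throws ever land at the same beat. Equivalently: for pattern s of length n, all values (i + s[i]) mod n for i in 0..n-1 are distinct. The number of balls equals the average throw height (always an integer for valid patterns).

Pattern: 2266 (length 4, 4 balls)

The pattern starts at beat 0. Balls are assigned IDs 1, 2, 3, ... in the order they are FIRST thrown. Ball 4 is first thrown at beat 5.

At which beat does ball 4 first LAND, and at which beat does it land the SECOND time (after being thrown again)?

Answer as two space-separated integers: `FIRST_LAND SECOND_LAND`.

Answer: 7 13

Derivation:
Beat 0 (L): throw ball1 h=2 -> lands@2:L; in-air after throw: [b1@2:L]
Beat 1 (R): throw ball2 h=2 -> lands@3:R; in-air after throw: [b1@2:L b2@3:R]
Beat 2 (L): throw ball1 h=6 -> lands@8:L; in-air after throw: [b2@3:R b1@8:L]
Beat 3 (R): throw ball2 h=6 -> lands@9:R; in-air after throw: [b1@8:L b2@9:R]
Beat 4 (L): throw ball3 h=2 -> lands@6:L; in-air after throw: [b3@6:L b1@8:L b2@9:R]
Beat 5 (R): throw ball4 h=2 -> lands@7:R; in-air after throw: [b3@6:L b4@7:R b1@8:L b2@9:R]
Beat 6 (L): throw ball3 h=6 -> lands@12:L; in-air after throw: [b4@7:R b1@8:L b2@9:R b3@12:L]
Beat 7 (R): throw ball4 h=6 -> lands@13:R; in-air after throw: [b1@8:L b2@9:R b3@12:L b4@13:R]
Beat 8 (L): throw ball1 h=2 -> lands@10:L; in-air after throw: [b2@9:R b1@10:L b3@12:L b4@13:R]
Beat 9 (R): throw ball2 h=2 -> lands@11:R; in-air after throw: [b1@10:L b2@11:R b3@12:L b4@13:R]
Beat 10 (L): throw ball1 h=6 -> lands@16:L; in-air after throw: [b2@11:R b3@12:L b4@13:R b1@16:L]
Beat 11 (R): throw ball2 h=6 -> lands@17:R; in-air after throw: [b3@12:L b4@13:R b1@16:L b2@17:R]
Beat 12 (L): throw ball3 h=2 -> lands@14:L; in-air after throw: [b4@13:R b3@14:L b1@16:L b2@17:R]
Beat 13 (R): throw ball4 h=2 -> lands@15:R; in-air after throw: [b3@14:L b4@15:R b1@16:L b2@17:R]
Ball 4: thrown@5 h=2 -> first land @7; rethrown@7 h=6 -> second land @13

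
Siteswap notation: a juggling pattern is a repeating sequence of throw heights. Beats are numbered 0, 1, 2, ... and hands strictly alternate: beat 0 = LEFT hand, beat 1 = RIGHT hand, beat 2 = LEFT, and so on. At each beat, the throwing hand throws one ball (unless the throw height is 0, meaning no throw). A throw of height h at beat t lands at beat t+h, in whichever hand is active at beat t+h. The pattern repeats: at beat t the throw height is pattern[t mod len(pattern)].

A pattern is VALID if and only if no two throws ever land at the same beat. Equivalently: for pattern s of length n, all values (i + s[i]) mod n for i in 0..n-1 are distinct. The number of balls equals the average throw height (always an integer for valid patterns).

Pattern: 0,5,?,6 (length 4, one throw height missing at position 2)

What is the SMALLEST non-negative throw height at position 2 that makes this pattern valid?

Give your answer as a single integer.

Answer: 1

Derivation:
i=0: (0 + 0) mod 4 = 0
i=1: (1 + 5) mod 4 = 2
i=2: s[i]=? (unknown)
i=3: (3 + 6) mod 4 = 1
Known residues: [0, 1, 2]; need a permutation of 0..3, so missing residue r = 3
Need (2 + s) mod 4 = 3; smallest s = (3 - 2) mod 4 = 1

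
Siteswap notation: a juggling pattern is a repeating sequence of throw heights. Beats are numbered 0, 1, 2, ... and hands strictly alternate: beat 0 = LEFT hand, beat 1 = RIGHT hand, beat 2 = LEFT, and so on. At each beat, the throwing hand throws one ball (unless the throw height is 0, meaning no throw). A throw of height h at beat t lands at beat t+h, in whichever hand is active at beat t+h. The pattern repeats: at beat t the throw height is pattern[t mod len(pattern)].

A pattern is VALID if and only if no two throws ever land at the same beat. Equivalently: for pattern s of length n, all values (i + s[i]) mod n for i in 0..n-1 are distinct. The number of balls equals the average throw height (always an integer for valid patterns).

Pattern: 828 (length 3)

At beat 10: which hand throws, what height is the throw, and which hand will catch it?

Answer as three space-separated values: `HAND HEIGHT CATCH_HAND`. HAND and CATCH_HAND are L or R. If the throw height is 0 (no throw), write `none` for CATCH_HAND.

Beat 10: 10 mod 2 = 0, so hand = L
Throw height = pattern[10 mod 3] = pattern[1] = 2
Lands at beat 10+2=12, 12 mod 2 = 0, so catch hand = L

Answer: L 2 L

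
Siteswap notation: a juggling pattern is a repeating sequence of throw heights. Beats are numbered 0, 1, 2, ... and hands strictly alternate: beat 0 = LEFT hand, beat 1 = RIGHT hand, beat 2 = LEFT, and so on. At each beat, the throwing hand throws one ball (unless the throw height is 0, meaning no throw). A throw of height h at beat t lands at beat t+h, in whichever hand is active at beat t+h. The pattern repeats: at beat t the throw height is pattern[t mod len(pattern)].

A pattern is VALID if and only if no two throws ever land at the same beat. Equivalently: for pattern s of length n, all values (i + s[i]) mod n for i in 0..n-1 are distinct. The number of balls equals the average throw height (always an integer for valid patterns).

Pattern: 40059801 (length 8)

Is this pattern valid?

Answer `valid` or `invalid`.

i=0: (i + s[i]) mod n = (0 + 4) mod 8 = 4
i=1: (i + s[i]) mod n = (1 + 0) mod 8 = 1
i=2: (i + s[i]) mod n = (2 + 0) mod 8 = 2
i=3: (i + s[i]) mod n = (3 + 5) mod 8 = 0
i=4: (i + s[i]) mod n = (4 + 9) mod 8 = 5
i=5: (i + s[i]) mod n = (5 + 8) mod 8 = 5
i=6: (i + s[i]) mod n = (6 + 0) mod 8 = 6
i=7: (i + s[i]) mod n = (7 + 1) mod 8 = 0
Residues: [4, 1, 2, 0, 5, 5, 6, 0], distinct: False

Answer: invalid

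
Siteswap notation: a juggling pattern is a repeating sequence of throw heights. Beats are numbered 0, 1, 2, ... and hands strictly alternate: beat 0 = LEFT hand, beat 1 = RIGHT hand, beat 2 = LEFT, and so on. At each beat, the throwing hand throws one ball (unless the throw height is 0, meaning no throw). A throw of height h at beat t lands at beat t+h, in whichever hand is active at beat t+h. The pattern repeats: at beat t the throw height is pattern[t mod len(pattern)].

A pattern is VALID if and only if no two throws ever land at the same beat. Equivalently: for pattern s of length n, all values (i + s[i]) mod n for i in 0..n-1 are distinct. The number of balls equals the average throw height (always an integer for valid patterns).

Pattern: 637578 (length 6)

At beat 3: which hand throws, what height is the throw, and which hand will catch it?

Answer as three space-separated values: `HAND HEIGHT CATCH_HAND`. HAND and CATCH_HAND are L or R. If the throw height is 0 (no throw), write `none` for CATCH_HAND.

Answer: R 5 L

Derivation:
Beat 3: 3 mod 2 = 1, so hand = R
Throw height = pattern[3 mod 6] = pattern[3] = 5
Lands at beat 3+5=8, 8 mod 2 = 0, so catch hand = L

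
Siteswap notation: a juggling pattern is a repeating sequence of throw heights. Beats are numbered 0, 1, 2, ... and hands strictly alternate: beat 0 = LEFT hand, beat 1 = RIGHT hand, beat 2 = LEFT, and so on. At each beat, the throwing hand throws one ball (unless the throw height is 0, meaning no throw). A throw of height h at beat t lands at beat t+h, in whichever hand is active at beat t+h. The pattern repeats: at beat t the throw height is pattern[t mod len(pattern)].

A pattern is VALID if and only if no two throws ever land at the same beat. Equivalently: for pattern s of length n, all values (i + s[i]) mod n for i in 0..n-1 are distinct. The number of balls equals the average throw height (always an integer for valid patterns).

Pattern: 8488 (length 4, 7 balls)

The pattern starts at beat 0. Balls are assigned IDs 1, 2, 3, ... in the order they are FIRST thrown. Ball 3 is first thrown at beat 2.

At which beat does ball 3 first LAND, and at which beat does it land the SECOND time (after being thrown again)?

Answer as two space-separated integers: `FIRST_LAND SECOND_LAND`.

Beat 0 (L): throw ball1 h=8 -> lands@8:L; in-air after throw: [b1@8:L]
Beat 1 (R): throw ball2 h=4 -> lands@5:R; in-air after throw: [b2@5:R b1@8:L]
Beat 2 (L): throw ball3 h=8 -> lands@10:L; in-air after throw: [b2@5:R b1@8:L b3@10:L]
Beat 3 (R): throw ball4 h=8 -> lands@11:R; in-air after throw: [b2@5:R b1@8:L b3@10:L b4@11:R]
Beat 4 (L): throw ball5 h=8 -> lands@12:L; in-air after throw: [b2@5:R b1@8:L b3@10:L b4@11:R b5@12:L]
Beat 5 (R): throw ball2 h=4 -> lands@9:R; in-air after throw: [b1@8:L b2@9:R b3@10:L b4@11:R b5@12:L]
Beat 6 (L): throw ball6 h=8 -> lands@14:L; in-air after throw: [b1@8:L b2@9:R b3@10:L b4@11:R b5@12:L b6@14:L]
Beat 7 (R): throw ball7 h=8 -> lands@15:R; in-air after throw: [b1@8:L b2@9:R b3@10:L b4@11:R b5@12:L b6@14:L b7@15:R]
Beat 8 (L): throw ball1 h=8 -> lands@16:L; in-air after throw: [b2@9:R b3@10:L b4@11:R b5@12:L b6@14:L b7@15:R b1@16:L]
Beat 9 (R): throw ball2 h=4 -> lands@13:R; in-air after throw: [b3@10:L b4@11:R b5@12:L b2@13:R b6@14:L b7@15:R b1@16:L]
Beat 10 (L): throw ball3 h=8 -> lands@18:L; in-air after throw: [b4@11:R b5@12:L b2@13:R b6@14:L b7@15:R b1@16:L b3@18:L]
Beat 11 (R): throw ball4 h=8 -> lands@19:R; in-air after throw: [b5@12:L b2@13:R b6@14:L b7@15:R b1@16:L b3@18:L b4@19:R]
Ball 3: thrown@2 h=8 -> first land @10; rethrown@10 h=8 -> second land @18

Answer: 10 18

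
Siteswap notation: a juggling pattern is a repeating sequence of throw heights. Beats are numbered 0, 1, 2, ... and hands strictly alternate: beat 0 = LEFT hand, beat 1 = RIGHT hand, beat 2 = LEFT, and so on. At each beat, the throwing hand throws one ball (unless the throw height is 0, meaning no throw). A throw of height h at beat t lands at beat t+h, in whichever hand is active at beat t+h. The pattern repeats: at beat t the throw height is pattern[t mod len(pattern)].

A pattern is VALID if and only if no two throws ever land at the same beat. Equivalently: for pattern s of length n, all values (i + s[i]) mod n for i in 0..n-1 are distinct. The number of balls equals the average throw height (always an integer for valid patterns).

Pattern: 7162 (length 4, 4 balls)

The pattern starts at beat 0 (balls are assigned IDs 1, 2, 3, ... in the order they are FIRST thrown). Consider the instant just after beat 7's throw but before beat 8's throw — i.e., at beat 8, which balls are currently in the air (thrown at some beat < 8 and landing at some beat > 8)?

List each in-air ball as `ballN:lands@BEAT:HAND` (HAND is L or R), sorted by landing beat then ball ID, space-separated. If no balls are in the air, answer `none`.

Beat 0 (L): throw ball1 h=7 -> lands@7:R; in-air after throw: [b1@7:R]
Beat 1 (R): throw ball2 h=1 -> lands@2:L; in-air after throw: [b2@2:L b1@7:R]
Beat 2 (L): throw ball2 h=6 -> lands@8:L; in-air after throw: [b1@7:R b2@8:L]
Beat 3 (R): throw ball3 h=2 -> lands@5:R; in-air after throw: [b3@5:R b1@7:R b2@8:L]
Beat 4 (L): throw ball4 h=7 -> lands@11:R; in-air after throw: [b3@5:R b1@7:R b2@8:L b4@11:R]
Beat 5 (R): throw ball3 h=1 -> lands@6:L; in-air after throw: [b3@6:L b1@7:R b2@8:L b4@11:R]
Beat 6 (L): throw ball3 h=6 -> lands@12:L; in-air after throw: [b1@7:R b2@8:L b4@11:R b3@12:L]
Beat 7 (R): throw ball1 h=2 -> lands@9:R; in-air after throw: [b2@8:L b1@9:R b4@11:R b3@12:L]
Beat 8 (L): throw ball2 h=7 -> lands@15:R; in-air after throw: [b1@9:R b4@11:R b3@12:L b2@15:R]

Answer: ball1:lands@9:R ball4:lands@11:R ball3:lands@12:L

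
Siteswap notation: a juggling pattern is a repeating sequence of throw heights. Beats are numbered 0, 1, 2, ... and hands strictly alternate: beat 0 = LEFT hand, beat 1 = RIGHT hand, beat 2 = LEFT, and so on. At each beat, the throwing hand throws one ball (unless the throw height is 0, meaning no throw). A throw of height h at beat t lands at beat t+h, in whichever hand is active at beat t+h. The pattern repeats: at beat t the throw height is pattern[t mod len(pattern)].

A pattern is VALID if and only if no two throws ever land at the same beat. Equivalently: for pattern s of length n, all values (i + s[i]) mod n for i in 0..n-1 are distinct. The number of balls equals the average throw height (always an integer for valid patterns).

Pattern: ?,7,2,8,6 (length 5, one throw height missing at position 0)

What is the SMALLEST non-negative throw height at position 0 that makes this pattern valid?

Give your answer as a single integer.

Answer: 2

Derivation:
i=0: s[i]=? (unknown)
i=1: (1 + 7) mod 5 = 3
i=2: (2 + 2) mod 5 = 4
i=3: (3 + 8) mod 5 = 1
i=4: (4 + 6) mod 5 = 0
Known residues: [0, 1, 3, 4]; need a permutation of 0..4, so missing residue r = 2
Need (0 + s) mod 5 = 2; smallest s = (2 - 0) mod 5 = 2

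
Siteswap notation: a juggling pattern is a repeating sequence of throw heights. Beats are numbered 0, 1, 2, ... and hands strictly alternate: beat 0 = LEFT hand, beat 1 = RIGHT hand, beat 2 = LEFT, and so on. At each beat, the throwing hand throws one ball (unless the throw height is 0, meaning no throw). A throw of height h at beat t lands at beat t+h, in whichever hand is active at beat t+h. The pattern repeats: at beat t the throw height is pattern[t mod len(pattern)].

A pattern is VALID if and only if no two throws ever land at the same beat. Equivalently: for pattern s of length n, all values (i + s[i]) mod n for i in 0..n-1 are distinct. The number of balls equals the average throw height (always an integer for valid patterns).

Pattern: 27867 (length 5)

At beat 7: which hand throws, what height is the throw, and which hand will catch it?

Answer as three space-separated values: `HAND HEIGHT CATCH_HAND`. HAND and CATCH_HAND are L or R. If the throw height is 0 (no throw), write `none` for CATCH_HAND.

Answer: R 8 R

Derivation:
Beat 7: 7 mod 2 = 1, so hand = R
Throw height = pattern[7 mod 5] = pattern[2] = 8
Lands at beat 7+8=15, 15 mod 2 = 1, so catch hand = R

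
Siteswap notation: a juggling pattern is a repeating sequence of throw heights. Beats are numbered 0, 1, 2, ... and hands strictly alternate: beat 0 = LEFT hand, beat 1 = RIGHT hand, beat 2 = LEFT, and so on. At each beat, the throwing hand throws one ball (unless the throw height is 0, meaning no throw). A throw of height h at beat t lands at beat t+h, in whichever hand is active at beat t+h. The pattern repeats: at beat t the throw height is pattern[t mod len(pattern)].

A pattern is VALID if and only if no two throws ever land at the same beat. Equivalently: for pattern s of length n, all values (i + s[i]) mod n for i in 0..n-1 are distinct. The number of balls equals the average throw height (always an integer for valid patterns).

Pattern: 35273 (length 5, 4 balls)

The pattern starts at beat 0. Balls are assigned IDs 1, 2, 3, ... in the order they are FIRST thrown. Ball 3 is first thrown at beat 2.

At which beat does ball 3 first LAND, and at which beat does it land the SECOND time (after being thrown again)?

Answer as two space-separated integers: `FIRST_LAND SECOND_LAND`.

Answer: 4 7

Derivation:
Beat 0 (L): throw ball1 h=3 -> lands@3:R; in-air after throw: [b1@3:R]
Beat 1 (R): throw ball2 h=5 -> lands@6:L; in-air after throw: [b1@3:R b2@6:L]
Beat 2 (L): throw ball3 h=2 -> lands@4:L; in-air after throw: [b1@3:R b3@4:L b2@6:L]
Beat 3 (R): throw ball1 h=7 -> lands@10:L; in-air after throw: [b3@4:L b2@6:L b1@10:L]
Beat 4 (L): throw ball3 h=3 -> lands@7:R; in-air after throw: [b2@6:L b3@7:R b1@10:L]
Beat 5 (R): throw ball4 h=3 -> lands@8:L; in-air after throw: [b2@6:L b3@7:R b4@8:L b1@10:L]
Beat 6 (L): throw ball2 h=5 -> lands@11:R; in-air after throw: [b3@7:R b4@8:L b1@10:L b2@11:R]
Beat 7 (R): throw ball3 h=2 -> lands@9:R; in-air after throw: [b4@8:L b3@9:R b1@10:L b2@11:R]
Ball 3: thrown@2 h=2 -> first land @4; rethrown@4 h=3 -> second land @7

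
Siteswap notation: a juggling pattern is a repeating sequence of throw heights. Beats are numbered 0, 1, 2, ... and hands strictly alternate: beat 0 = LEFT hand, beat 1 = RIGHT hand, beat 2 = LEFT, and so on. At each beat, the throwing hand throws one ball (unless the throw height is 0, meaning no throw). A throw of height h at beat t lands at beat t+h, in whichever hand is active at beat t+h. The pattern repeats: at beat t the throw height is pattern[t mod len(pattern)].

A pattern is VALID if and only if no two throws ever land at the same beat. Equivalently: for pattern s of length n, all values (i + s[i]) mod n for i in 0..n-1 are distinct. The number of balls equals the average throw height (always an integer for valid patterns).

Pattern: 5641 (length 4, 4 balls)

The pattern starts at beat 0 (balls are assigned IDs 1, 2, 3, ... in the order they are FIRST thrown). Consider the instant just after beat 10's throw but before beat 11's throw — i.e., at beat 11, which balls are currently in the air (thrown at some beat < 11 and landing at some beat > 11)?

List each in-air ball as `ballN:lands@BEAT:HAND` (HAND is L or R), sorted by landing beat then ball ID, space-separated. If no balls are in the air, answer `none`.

Answer: ball2:lands@13:R ball3:lands@14:L ball4:lands@15:R

Derivation:
Beat 0 (L): throw ball1 h=5 -> lands@5:R; in-air after throw: [b1@5:R]
Beat 1 (R): throw ball2 h=6 -> lands@7:R; in-air after throw: [b1@5:R b2@7:R]
Beat 2 (L): throw ball3 h=4 -> lands@6:L; in-air after throw: [b1@5:R b3@6:L b2@7:R]
Beat 3 (R): throw ball4 h=1 -> lands@4:L; in-air after throw: [b4@4:L b1@5:R b3@6:L b2@7:R]
Beat 4 (L): throw ball4 h=5 -> lands@9:R; in-air after throw: [b1@5:R b3@6:L b2@7:R b4@9:R]
Beat 5 (R): throw ball1 h=6 -> lands@11:R; in-air after throw: [b3@6:L b2@7:R b4@9:R b1@11:R]
Beat 6 (L): throw ball3 h=4 -> lands@10:L; in-air after throw: [b2@7:R b4@9:R b3@10:L b1@11:R]
Beat 7 (R): throw ball2 h=1 -> lands@8:L; in-air after throw: [b2@8:L b4@9:R b3@10:L b1@11:R]
Beat 8 (L): throw ball2 h=5 -> lands@13:R; in-air after throw: [b4@9:R b3@10:L b1@11:R b2@13:R]
Beat 9 (R): throw ball4 h=6 -> lands@15:R; in-air after throw: [b3@10:L b1@11:R b2@13:R b4@15:R]
Beat 10 (L): throw ball3 h=4 -> lands@14:L; in-air after throw: [b1@11:R b2@13:R b3@14:L b4@15:R]
Beat 11 (R): throw ball1 h=1 -> lands@12:L; in-air after throw: [b1@12:L b2@13:R b3@14:L b4@15:R]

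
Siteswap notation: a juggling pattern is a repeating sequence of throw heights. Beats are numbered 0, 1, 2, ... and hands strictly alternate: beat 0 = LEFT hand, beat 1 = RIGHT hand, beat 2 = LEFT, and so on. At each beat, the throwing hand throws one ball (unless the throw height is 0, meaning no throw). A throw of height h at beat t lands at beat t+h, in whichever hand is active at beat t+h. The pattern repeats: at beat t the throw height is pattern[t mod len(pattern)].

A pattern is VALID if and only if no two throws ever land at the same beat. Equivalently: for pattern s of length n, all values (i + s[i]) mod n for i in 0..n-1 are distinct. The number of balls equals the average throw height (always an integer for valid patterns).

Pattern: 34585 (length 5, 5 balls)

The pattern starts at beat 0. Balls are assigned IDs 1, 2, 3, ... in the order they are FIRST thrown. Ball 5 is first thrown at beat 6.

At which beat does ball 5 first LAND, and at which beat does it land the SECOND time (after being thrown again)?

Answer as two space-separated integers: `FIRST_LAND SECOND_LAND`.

Beat 0 (L): throw ball1 h=3 -> lands@3:R; in-air after throw: [b1@3:R]
Beat 1 (R): throw ball2 h=4 -> lands@5:R; in-air after throw: [b1@3:R b2@5:R]
Beat 2 (L): throw ball3 h=5 -> lands@7:R; in-air after throw: [b1@3:R b2@5:R b3@7:R]
Beat 3 (R): throw ball1 h=8 -> lands@11:R; in-air after throw: [b2@5:R b3@7:R b1@11:R]
Beat 4 (L): throw ball4 h=5 -> lands@9:R; in-air after throw: [b2@5:R b3@7:R b4@9:R b1@11:R]
Beat 5 (R): throw ball2 h=3 -> lands@8:L; in-air after throw: [b3@7:R b2@8:L b4@9:R b1@11:R]
Beat 6 (L): throw ball5 h=4 -> lands@10:L; in-air after throw: [b3@7:R b2@8:L b4@9:R b5@10:L b1@11:R]
Beat 7 (R): throw ball3 h=5 -> lands@12:L; in-air after throw: [b2@8:L b4@9:R b5@10:L b1@11:R b3@12:L]
Beat 8 (L): throw ball2 h=8 -> lands@16:L; in-air after throw: [b4@9:R b5@10:L b1@11:R b3@12:L b2@16:L]
Beat 9 (R): throw ball4 h=5 -> lands@14:L; in-air after throw: [b5@10:L b1@11:R b3@12:L b4@14:L b2@16:L]
Beat 10 (L): throw ball5 h=3 -> lands@13:R; in-air after throw: [b1@11:R b3@12:L b5@13:R b4@14:L b2@16:L]
Beat 11 (R): throw ball1 h=4 -> lands@15:R; in-air after throw: [b3@12:L b5@13:R b4@14:L b1@15:R b2@16:L]
Beat 12 (L): throw ball3 h=5 -> lands@17:R; in-air after throw: [b5@13:R b4@14:L b1@15:R b2@16:L b3@17:R]
Beat 13 (R): throw ball5 h=8 -> lands@21:R; in-air after throw: [b4@14:L b1@15:R b2@16:L b3@17:R b5@21:R]
Ball 5: thrown@6 h=4 -> first land @10; rethrown@10 h=3 -> second land @13

Answer: 10 13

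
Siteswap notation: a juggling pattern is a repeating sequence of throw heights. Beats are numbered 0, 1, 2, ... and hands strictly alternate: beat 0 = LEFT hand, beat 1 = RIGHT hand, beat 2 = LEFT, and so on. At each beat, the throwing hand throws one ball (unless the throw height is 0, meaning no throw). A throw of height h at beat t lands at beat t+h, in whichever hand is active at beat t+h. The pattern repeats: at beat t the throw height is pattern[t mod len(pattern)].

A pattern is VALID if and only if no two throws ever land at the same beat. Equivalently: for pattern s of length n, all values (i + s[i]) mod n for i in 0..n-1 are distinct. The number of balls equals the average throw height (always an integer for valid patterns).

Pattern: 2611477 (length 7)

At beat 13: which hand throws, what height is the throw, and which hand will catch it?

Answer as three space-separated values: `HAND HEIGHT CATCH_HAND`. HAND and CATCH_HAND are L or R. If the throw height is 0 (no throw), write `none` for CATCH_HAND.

Beat 13: 13 mod 2 = 1, so hand = R
Throw height = pattern[13 mod 7] = pattern[6] = 7
Lands at beat 13+7=20, 20 mod 2 = 0, so catch hand = L

Answer: R 7 L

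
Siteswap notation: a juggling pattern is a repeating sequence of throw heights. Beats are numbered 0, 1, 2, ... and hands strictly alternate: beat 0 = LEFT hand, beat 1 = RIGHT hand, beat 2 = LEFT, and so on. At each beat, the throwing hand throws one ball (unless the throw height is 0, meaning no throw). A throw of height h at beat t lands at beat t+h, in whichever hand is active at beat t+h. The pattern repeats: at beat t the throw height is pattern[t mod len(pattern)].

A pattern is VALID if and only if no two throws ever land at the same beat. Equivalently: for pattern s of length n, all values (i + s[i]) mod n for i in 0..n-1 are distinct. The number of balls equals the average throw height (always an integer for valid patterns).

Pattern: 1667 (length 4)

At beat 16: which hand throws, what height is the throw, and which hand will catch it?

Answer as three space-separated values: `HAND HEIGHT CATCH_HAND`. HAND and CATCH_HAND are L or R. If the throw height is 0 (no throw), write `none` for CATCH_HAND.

Beat 16: 16 mod 2 = 0, so hand = L
Throw height = pattern[16 mod 4] = pattern[0] = 1
Lands at beat 16+1=17, 17 mod 2 = 1, so catch hand = R

Answer: L 1 R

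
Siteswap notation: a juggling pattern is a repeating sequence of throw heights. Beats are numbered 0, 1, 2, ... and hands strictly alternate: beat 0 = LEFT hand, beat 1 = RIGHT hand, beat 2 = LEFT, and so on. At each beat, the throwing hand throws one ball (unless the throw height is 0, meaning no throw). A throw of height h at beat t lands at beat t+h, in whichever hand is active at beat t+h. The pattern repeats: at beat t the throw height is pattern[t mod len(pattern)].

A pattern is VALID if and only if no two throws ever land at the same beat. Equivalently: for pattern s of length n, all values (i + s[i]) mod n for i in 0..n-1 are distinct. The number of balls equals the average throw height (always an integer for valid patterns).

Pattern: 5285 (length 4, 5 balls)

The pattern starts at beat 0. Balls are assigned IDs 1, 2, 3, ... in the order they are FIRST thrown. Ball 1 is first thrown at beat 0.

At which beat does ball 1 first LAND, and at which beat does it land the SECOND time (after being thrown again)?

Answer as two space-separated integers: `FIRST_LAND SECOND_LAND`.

Answer: 5 7

Derivation:
Beat 0 (L): throw ball1 h=5 -> lands@5:R; in-air after throw: [b1@5:R]
Beat 1 (R): throw ball2 h=2 -> lands@3:R; in-air after throw: [b2@3:R b1@5:R]
Beat 2 (L): throw ball3 h=8 -> lands@10:L; in-air after throw: [b2@3:R b1@5:R b3@10:L]
Beat 3 (R): throw ball2 h=5 -> lands@8:L; in-air after throw: [b1@5:R b2@8:L b3@10:L]
Beat 4 (L): throw ball4 h=5 -> lands@9:R; in-air after throw: [b1@5:R b2@8:L b4@9:R b3@10:L]
Beat 5 (R): throw ball1 h=2 -> lands@7:R; in-air after throw: [b1@7:R b2@8:L b4@9:R b3@10:L]
Beat 6 (L): throw ball5 h=8 -> lands@14:L; in-air after throw: [b1@7:R b2@8:L b4@9:R b3@10:L b5@14:L]
Beat 7 (R): throw ball1 h=5 -> lands@12:L; in-air after throw: [b2@8:L b4@9:R b3@10:L b1@12:L b5@14:L]
Ball 1: thrown@0 h=5 -> first land @5; rethrown@5 h=2 -> second land @7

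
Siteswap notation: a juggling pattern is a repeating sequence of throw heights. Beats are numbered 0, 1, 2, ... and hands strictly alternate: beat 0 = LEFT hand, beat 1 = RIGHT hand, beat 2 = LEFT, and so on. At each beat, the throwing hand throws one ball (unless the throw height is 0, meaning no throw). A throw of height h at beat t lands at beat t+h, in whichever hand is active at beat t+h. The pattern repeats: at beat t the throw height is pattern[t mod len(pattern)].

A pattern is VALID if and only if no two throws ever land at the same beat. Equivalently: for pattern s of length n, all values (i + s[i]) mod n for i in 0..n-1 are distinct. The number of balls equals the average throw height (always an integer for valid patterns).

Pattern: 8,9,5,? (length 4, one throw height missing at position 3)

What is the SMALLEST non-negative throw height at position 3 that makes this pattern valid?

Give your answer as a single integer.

Answer: 2

Derivation:
i=0: (0 + 8) mod 4 = 0
i=1: (1 + 9) mod 4 = 2
i=2: (2 + 5) mod 4 = 3
i=3: s[i]=? (unknown)
Known residues: [0, 2, 3]; need a permutation of 0..3, so missing residue r = 1
Need (3 + s) mod 4 = 1; smallest s = (1 - 3) mod 4 = 2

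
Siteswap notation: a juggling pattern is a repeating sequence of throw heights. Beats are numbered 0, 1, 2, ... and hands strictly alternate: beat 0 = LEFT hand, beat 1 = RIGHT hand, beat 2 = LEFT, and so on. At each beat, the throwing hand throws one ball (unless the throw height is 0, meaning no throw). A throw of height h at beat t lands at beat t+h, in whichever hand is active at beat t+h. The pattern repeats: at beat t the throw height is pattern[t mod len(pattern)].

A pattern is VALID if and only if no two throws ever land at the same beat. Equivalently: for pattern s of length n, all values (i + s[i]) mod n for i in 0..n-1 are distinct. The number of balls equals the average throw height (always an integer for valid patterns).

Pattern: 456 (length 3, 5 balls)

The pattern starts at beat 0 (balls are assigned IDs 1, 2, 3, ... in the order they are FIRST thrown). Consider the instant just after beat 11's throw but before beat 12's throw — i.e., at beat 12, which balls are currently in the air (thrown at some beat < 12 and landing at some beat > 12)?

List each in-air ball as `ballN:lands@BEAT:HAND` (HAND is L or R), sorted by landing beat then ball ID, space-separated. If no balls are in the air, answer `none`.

Beat 0 (L): throw ball1 h=4 -> lands@4:L; in-air after throw: [b1@4:L]
Beat 1 (R): throw ball2 h=5 -> lands@6:L; in-air after throw: [b1@4:L b2@6:L]
Beat 2 (L): throw ball3 h=6 -> lands@8:L; in-air after throw: [b1@4:L b2@6:L b3@8:L]
Beat 3 (R): throw ball4 h=4 -> lands@7:R; in-air after throw: [b1@4:L b2@6:L b4@7:R b3@8:L]
Beat 4 (L): throw ball1 h=5 -> lands@9:R; in-air after throw: [b2@6:L b4@7:R b3@8:L b1@9:R]
Beat 5 (R): throw ball5 h=6 -> lands@11:R; in-air after throw: [b2@6:L b4@7:R b3@8:L b1@9:R b5@11:R]
Beat 6 (L): throw ball2 h=4 -> lands@10:L; in-air after throw: [b4@7:R b3@8:L b1@9:R b2@10:L b5@11:R]
Beat 7 (R): throw ball4 h=5 -> lands@12:L; in-air after throw: [b3@8:L b1@9:R b2@10:L b5@11:R b4@12:L]
Beat 8 (L): throw ball3 h=6 -> lands@14:L; in-air after throw: [b1@9:R b2@10:L b5@11:R b4@12:L b3@14:L]
Beat 9 (R): throw ball1 h=4 -> lands@13:R; in-air after throw: [b2@10:L b5@11:R b4@12:L b1@13:R b3@14:L]
Beat 10 (L): throw ball2 h=5 -> lands@15:R; in-air after throw: [b5@11:R b4@12:L b1@13:R b3@14:L b2@15:R]
Beat 11 (R): throw ball5 h=6 -> lands@17:R; in-air after throw: [b4@12:L b1@13:R b3@14:L b2@15:R b5@17:R]
Beat 12 (L): throw ball4 h=4 -> lands@16:L; in-air after throw: [b1@13:R b3@14:L b2@15:R b4@16:L b5@17:R]

Answer: ball1:lands@13:R ball3:lands@14:L ball2:lands@15:R ball5:lands@17:R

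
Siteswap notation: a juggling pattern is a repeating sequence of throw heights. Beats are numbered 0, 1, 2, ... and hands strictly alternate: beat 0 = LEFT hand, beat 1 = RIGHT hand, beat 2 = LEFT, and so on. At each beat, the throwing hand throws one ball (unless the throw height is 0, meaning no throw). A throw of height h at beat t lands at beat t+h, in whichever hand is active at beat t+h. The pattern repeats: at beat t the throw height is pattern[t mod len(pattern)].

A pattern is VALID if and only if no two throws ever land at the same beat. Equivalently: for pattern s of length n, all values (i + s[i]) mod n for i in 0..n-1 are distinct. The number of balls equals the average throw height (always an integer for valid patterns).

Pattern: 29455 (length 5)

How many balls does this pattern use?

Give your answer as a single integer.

Pattern = [2, 9, 4, 5, 5], length n = 5
  position 0: throw height = 2, running sum = 2
  position 1: throw height = 9, running sum = 11
  position 2: throw height = 4, running sum = 15
  position 3: throw height = 5, running sum = 20
  position 4: throw height = 5, running sum = 25
Total sum = 25; balls = sum / n = 25 / 5 = 5

Answer: 5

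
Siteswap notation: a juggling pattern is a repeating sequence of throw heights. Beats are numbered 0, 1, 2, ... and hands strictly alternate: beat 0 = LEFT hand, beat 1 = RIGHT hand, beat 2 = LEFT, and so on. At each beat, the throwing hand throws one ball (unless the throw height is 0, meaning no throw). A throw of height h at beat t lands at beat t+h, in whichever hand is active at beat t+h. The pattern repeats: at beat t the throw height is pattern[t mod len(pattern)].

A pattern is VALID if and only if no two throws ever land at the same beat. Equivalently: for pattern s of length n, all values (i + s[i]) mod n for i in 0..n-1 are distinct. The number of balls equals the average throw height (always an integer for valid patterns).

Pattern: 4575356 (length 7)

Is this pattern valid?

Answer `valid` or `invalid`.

Answer: valid

Derivation:
i=0: (i + s[i]) mod n = (0 + 4) mod 7 = 4
i=1: (i + s[i]) mod n = (1 + 5) mod 7 = 6
i=2: (i + s[i]) mod n = (2 + 7) mod 7 = 2
i=3: (i + s[i]) mod n = (3 + 5) mod 7 = 1
i=4: (i + s[i]) mod n = (4 + 3) mod 7 = 0
i=5: (i + s[i]) mod n = (5 + 5) mod 7 = 3
i=6: (i + s[i]) mod n = (6 + 6) mod 7 = 5
Residues: [4, 6, 2, 1, 0, 3, 5], distinct: True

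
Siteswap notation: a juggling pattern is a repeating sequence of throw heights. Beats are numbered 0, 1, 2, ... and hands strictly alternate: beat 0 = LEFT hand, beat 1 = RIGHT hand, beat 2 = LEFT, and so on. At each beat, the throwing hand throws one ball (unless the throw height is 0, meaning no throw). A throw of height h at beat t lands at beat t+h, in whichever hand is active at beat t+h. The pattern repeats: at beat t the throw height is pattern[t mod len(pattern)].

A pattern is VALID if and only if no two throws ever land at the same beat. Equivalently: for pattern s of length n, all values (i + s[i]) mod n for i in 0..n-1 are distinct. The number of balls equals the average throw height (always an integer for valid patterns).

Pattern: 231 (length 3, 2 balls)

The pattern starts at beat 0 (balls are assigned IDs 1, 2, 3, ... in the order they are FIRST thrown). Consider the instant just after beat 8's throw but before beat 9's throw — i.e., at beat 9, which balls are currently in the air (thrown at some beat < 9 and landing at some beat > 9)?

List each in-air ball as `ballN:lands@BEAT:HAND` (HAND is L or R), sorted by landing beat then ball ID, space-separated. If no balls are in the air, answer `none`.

Beat 0 (L): throw ball1 h=2 -> lands@2:L; in-air after throw: [b1@2:L]
Beat 1 (R): throw ball2 h=3 -> lands@4:L; in-air after throw: [b1@2:L b2@4:L]
Beat 2 (L): throw ball1 h=1 -> lands@3:R; in-air after throw: [b1@3:R b2@4:L]
Beat 3 (R): throw ball1 h=2 -> lands@5:R; in-air after throw: [b2@4:L b1@5:R]
Beat 4 (L): throw ball2 h=3 -> lands@7:R; in-air after throw: [b1@5:R b2@7:R]
Beat 5 (R): throw ball1 h=1 -> lands@6:L; in-air after throw: [b1@6:L b2@7:R]
Beat 6 (L): throw ball1 h=2 -> lands@8:L; in-air after throw: [b2@7:R b1@8:L]
Beat 7 (R): throw ball2 h=3 -> lands@10:L; in-air after throw: [b1@8:L b2@10:L]
Beat 8 (L): throw ball1 h=1 -> lands@9:R; in-air after throw: [b1@9:R b2@10:L]
Beat 9 (R): throw ball1 h=2 -> lands@11:R; in-air after throw: [b2@10:L b1@11:R]

Answer: ball2:lands@10:L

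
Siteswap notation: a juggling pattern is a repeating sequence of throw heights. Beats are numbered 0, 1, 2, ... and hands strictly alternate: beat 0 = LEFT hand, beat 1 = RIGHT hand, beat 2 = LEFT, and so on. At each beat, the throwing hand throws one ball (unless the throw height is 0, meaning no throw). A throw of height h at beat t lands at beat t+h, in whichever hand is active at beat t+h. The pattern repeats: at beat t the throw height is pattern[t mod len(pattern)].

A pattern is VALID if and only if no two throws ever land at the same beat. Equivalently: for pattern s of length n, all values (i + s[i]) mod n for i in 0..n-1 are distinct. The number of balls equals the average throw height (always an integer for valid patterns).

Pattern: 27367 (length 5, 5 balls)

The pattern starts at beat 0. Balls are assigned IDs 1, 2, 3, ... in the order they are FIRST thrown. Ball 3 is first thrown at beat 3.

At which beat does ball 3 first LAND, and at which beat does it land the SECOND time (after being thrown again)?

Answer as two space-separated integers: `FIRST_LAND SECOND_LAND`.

Answer: 9 16

Derivation:
Beat 0 (L): throw ball1 h=2 -> lands@2:L; in-air after throw: [b1@2:L]
Beat 1 (R): throw ball2 h=7 -> lands@8:L; in-air after throw: [b1@2:L b2@8:L]
Beat 2 (L): throw ball1 h=3 -> lands@5:R; in-air after throw: [b1@5:R b2@8:L]
Beat 3 (R): throw ball3 h=6 -> lands@9:R; in-air after throw: [b1@5:R b2@8:L b3@9:R]
Beat 4 (L): throw ball4 h=7 -> lands@11:R; in-air after throw: [b1@5:R b2@8:L b3@9:R b4@11:R]
Beat 5 (R): throw ball1 h=2 -> lands@7:R; in-air after throw: [b1@7:R b2@8:L b3@9:R b4@11:R]
Beat 6 (L): throw ball5 h=7 -> lands@13:R; in-air after throw: [b1@7:R b2@8:L b3@9:R b4@11:R b5@13:R]
Beat 7 (R): throw ball1 h=3 -> lands@10:L; in-air after throw: [b2@8:L b3@9:R b1@10:L b4@11:R b5@13:R]
Beat 8 (L): throw ball2 h=6 -> lands@14:L; in-air after throw: [b3@9:R b1@10:L b4@11:R b5@13:R b2@14:L]
Beat 9 (R): throw ball3 h=7 -> lands@16:L; in-air after throw: [b1@10:L b4@11:R b5@13:R b2@14:L b3@16:L]
Beat 10 (L): throw ball1 h=2 -> lands@12:L; in-air after throw: [b4@11:R b1@12:L b5@13:R b2@14:L b3@16:L]
Beat 11 (R): throw ball4 h=7 -> lands@18:L; in-air after throw: [b1@12:L b5@13:R b2@14:L b3@16:L b4@18:L]
Beat 12 (L): throw ball1 h=3 -> lands@15:R; in-air after throw: [b5@13:R b2@14:L b1@15:R b3@16:L b4@18:L]
Ball 3: thrown@3 h=6 -> first land @9; rethrown@9 h=7 -> second land @16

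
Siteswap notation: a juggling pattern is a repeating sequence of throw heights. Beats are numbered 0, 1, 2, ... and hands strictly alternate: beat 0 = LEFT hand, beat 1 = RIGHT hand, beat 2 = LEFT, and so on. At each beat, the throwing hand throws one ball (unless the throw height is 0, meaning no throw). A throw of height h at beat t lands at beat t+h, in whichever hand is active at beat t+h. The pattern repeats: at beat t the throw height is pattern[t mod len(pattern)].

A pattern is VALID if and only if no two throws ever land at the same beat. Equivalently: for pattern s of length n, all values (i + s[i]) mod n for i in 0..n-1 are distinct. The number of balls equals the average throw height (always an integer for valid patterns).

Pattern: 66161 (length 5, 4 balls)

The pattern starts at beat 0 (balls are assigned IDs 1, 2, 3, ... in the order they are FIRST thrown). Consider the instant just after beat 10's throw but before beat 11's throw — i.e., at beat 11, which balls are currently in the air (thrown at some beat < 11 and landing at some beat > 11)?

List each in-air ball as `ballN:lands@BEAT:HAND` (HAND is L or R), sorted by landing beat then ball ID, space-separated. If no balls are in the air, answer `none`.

Beat 0 (L): throw ball1 h=6 -> lands@6:L; in-air after throw: [b1@6:L]
Beat 1 (R): throw ball2 h=6 -> lands@7:R; in-air after throw: [b1@6:L b2@7:R]
Beat 2 (L): throw ball3 h=1 -> lands@3:R; in-air after throw: [b3@3:R b1@6:L b2@7:R]
Beat 3 (R): throw ball3 h=6 -> lands@9:R; in-air after throw: [b1@6:L b2@7:R b3@9:R]
Beat 4 (L): throw ball4 h=1 -> lands@5:R; in-air after throw: [b4@5:R b1@6:L b2@7:R b3@9:R]
Beat 5 (R): throw ball4 h=6 -> lands@11:R; in-air after throw: [b1@6:L b2@7:R b3@9:R b4@11:R]
Beat 6 (L): throw ball1 h=6 -> lands@12:L; in-air after throw: [b2@7:R b3@9:R b4@11:R b1@12:L]
Beat 7 (R): throw ball2 h=1 -> lands@8:L; in-air after throw: [b2@8:L b3@9:R b4@11:R b1@12:L]
Beat 8 (L): throw ball2 h=6 -> lands@14:L; in-air after throw: [b3@9:R b4@11:R b1@12:L b2@14:L]
Beat 9 (R): throw ball3 h=1 -> lands@10:L; in-air after throw: [b3@10:L b4@11:R b1@12:L b2@14:L]
Beat 10 (L): throw ball3 h=6 -> lands@16:L; in-air after throw: [b4@11:R b1@12:L b2@14:L b3@16:L]
Beat 11 (R): throw ball4 h=6 -> lands@17:R; in-air after throw: [b1@12:L b2@14:L b3@16:L b4@17:R]

Answer: ball1:lands@12:L ball2:lands@14:L ball3:lands@16:L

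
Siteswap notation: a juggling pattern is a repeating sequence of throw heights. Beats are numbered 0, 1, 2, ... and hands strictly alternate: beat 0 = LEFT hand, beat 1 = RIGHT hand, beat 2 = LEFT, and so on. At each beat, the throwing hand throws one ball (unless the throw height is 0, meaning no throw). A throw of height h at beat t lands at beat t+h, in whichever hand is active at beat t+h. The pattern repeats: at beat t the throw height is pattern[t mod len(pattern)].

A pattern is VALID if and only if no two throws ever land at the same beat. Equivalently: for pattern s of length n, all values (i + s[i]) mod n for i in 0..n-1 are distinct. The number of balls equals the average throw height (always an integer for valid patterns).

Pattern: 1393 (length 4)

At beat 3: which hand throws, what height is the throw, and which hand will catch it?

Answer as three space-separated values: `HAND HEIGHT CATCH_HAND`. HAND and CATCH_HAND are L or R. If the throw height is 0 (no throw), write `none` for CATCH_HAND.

Answer: R 3 L

Derivation:
Beat 3: 3 mod 2 = 1, so hand = R
Throw height = pattern[3 mod 4] = pattern[3] = 3
Lands at beat 3+3=6, 6 mod 2 = 0, so catch hand = L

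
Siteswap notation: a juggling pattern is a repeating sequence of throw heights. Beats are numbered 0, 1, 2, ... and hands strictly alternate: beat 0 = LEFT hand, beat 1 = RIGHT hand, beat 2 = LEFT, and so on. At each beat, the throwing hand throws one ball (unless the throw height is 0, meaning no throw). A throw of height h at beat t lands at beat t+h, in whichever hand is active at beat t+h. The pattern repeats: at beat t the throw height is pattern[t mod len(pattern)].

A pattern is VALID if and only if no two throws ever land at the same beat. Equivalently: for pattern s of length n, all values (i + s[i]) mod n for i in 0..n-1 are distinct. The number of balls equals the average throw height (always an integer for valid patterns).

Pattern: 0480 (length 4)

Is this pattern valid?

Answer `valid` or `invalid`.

Answer: valid

Derivation:
i=0: (i + s[i]) mod n = (0 + 0) mod 4 = 0
i=1: (i + s[i]) mod n = (1 + 4) mod 4 = 1
i=2: (i + s[i]) mod n = (2 + 8) mod 4 = 2
i=3: (i + s[i]) mod n = (3 + 0) mod 4 = 3
Residues: [0, 1, 2, 3], distinct: True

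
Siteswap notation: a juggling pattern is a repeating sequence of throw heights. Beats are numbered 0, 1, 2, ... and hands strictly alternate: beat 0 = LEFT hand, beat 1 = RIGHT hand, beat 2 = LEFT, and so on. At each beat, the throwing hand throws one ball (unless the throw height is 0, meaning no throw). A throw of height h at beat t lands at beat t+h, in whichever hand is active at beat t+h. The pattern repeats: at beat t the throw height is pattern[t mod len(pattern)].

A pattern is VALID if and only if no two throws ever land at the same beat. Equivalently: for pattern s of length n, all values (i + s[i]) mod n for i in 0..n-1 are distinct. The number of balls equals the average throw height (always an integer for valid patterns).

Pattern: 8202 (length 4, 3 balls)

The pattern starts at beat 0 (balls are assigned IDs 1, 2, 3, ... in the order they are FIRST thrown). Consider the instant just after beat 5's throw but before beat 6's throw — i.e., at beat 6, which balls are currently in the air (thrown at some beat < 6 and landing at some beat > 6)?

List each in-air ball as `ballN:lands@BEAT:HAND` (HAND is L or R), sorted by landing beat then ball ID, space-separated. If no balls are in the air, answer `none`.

Answer: ball2:lands@7:R ball1:lands@8:L ball3:lands@12:L

Derivation:
Beat 0 (L): throw ball1 h=8 -> lands@8:L; in-air after throw: [b1@8:L]
Beat 1 (R): throw ball2 h=2 -> lands@3:R; in-air after throw: [b2@3:R b1@8:L]
Beat 3 (R): throw ball2 h=2 -> lands@5:R; in-air after throw: [b2@5:R b1@8:L]
Beat 4 (L): throw ball3 h=8 -> lands@12:L; in-air after throw: [b2@5:R b1@8:L b3@12:L]
Beat 5 (R): throw ball2 h=2 -> lands@7:R; in-air after throw: [b2@7:R b1@8:L b3@12:L]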